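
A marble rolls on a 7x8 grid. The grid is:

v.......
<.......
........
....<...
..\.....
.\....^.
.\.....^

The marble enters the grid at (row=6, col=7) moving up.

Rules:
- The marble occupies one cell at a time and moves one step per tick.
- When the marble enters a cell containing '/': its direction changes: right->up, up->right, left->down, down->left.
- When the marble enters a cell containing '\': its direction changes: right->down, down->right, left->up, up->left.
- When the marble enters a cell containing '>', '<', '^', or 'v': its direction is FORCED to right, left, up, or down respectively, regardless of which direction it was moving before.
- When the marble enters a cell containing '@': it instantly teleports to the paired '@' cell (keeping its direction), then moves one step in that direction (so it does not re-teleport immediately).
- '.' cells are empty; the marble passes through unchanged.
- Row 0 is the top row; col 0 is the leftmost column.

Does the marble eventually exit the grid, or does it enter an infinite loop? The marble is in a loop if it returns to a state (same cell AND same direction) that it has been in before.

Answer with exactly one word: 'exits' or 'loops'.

Answer: exits

Derivation:
Step 1: enter (6,7), '^' forces up->up, move up to (5,7)
Step 2: enter (5,7), '.' pass, move up to (4,7)
Step 3: enter (4,7), '.' pass, move up to (3,7)
Step 4: enter (3,7), '.' pass, move up to (2,7)
Step 5: enter (2,7), '.' pass, move up to (1,7)
Step 6: enter (1,7), '.' pass, move up to (0,7)
Step 7: enter (0,7), '.' pass, move up to (-1,7)
Step 8: at (-1,7) — EXIT via top edge, pos 7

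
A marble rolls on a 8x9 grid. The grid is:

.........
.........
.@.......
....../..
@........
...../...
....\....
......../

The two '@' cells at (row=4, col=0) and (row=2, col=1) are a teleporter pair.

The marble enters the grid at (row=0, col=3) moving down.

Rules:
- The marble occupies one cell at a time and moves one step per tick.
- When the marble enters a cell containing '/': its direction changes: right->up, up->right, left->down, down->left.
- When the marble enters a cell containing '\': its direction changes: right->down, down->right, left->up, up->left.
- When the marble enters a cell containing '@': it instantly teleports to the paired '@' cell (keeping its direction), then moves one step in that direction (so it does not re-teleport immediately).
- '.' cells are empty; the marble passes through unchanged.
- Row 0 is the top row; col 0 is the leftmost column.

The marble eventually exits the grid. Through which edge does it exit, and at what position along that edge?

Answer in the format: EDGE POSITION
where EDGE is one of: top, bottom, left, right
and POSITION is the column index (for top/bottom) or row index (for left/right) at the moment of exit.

Answer: bottom 3

Derivation:
Step 1: enter (0,3), '.' pass, move down to (1,3)
Step 2: enter (1,3), '.' pass, move down to (2,3)
Step 3: enter (2,3), '.' pass, move down to (3,3)
Step 4: enter (3,3), '.' pass, move down to (4,3)
Step 5: enter (4,3), '.' pass, move down to (5,3)
Step 6: enter (5,3), '.' pass, move down to (6,3)
Step 7: enter (6,3), '.' pass, move down to (7,3)
Step 8: enter (7,3), '.' pass, move down to (8,3)
Step 9: at (8,3) — EXIT via bottom edge, pos 3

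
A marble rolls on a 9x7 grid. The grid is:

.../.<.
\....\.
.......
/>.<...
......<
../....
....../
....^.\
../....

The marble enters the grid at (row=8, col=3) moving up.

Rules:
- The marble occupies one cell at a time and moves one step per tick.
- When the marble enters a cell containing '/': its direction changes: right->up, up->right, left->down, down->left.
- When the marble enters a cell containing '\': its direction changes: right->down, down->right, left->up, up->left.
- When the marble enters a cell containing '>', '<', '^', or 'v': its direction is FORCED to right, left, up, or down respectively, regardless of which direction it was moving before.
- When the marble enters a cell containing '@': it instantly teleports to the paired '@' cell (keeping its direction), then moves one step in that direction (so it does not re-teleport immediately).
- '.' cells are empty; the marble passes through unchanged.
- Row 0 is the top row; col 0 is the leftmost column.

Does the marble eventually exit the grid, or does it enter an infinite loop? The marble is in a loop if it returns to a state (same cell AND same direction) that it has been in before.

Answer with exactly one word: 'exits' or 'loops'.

Step 1: enter (8,3), '.' pass, move up to (7,3)
Step 2: enter (7,3), '.' pass, move up to (6,3)
Step 3: enter (6,3), '.' pass, move up to (5,3)
Step 4: enter (5,3), '.' pass, move up to (4,3)
Step 5: enter (4,3), '.' pass, move up to (3,3)
Step 6: enter (3,3), '<' forces up->left, move left to (3,2)
Step 7: enter (3,2), '.' pass, move left to (3,1)
Step 8: enter (3,1), '>' forces left->right, move right to (3,2)
Step 9: enter (3,2), '.' pass, move right to (3,3)
Step 10: enter (3,3), '<' forces right->left, move left to (3,2)
Step 11: at (3,2) dir=left — LOOP DETECTED (seen before)

Answer: loops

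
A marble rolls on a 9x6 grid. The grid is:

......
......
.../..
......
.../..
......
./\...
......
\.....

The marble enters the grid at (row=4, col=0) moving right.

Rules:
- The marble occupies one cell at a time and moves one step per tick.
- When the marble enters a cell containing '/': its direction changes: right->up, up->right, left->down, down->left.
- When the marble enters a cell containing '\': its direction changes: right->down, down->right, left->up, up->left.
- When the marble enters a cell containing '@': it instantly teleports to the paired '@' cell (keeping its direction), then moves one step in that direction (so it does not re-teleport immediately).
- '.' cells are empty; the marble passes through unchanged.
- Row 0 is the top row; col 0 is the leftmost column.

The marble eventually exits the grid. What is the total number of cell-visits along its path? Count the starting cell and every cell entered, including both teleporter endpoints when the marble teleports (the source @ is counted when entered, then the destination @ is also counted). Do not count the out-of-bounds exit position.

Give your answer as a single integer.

Answer: 8

Derivation:
Step 1: enter (4,0), '.' pass, move right to (4,1)
Step 2: enter (4,1), '.' pass, move right to (4,2)
Step 3: enter (4,2), '.' pass, move right to (4,3)
Step 4: enter (4,3), '/' deflects right->up, move up to (3,3)
Step 5: enter (3,3), '.' pass, move up to (2,3)
Step 6: enter (2,3), '/' deflects up->right, move right to (2,4)
Step 7: enter (2,4), '.' pass, move right to (2,5)
Step 8: enter (2,5), '.' pass, move right to (2,6)
Step 9: at (2,6) — EXIT via right edge, pos 2
Path length (cell visits): 8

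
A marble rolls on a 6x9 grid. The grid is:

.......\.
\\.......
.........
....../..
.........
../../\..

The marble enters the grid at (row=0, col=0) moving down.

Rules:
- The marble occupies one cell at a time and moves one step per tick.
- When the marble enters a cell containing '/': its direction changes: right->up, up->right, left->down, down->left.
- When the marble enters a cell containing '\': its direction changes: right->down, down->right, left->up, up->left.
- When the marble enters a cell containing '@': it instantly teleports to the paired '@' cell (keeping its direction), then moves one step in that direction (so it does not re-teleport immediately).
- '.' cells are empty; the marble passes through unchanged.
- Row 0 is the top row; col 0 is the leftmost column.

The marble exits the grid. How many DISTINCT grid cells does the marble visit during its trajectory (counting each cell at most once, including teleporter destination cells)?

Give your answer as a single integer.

Answer: 7

Derivation:
Step 1: enter (0,0), '.' pass, move down to (1,0)
Step 2: enter (1,0), '\' deflects down->right, move right to (1,1)
Step 3: enter (1,1), '\' deflects right->down, move down to (2,1)
Step 4: enter (2,1), '.' pass, move down to (3,1)
Step 5: enter (3,1), '.' pass, move down to (4,1)
Step 6: enter (4,1), '.' pass, move down to (5,1)
Step 7: enter (5,1), '.' pass, move down to (6,1)
Step 8: at (6,1) — EXIT via bottom edge, pos 1
Distinct cells visited: 7 (path length 7)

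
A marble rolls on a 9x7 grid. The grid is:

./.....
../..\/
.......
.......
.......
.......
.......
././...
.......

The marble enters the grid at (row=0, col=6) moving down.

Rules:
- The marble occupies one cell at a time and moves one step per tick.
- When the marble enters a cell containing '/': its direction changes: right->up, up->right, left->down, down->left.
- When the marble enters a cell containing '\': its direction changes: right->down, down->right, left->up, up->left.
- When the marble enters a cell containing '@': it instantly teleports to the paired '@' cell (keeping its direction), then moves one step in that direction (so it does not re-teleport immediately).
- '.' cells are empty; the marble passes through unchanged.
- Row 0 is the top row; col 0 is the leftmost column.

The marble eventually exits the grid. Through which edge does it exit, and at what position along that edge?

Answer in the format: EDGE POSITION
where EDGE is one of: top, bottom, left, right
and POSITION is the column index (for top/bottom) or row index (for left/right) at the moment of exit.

Step 1: enter (0,6), '.' pass, move down to (1,6)
Step 2: enter (1,6), '/' deflects down->left, move left to (1,5)
Step 3: enter (1,5), '\' deflects left->up, move up to (0,5)
Step 4: enter (0,5), '.' pass, move up to (-1,5)
Step 5: at (-1,5) — EXIT via top edge, pos 5

Answer: top 5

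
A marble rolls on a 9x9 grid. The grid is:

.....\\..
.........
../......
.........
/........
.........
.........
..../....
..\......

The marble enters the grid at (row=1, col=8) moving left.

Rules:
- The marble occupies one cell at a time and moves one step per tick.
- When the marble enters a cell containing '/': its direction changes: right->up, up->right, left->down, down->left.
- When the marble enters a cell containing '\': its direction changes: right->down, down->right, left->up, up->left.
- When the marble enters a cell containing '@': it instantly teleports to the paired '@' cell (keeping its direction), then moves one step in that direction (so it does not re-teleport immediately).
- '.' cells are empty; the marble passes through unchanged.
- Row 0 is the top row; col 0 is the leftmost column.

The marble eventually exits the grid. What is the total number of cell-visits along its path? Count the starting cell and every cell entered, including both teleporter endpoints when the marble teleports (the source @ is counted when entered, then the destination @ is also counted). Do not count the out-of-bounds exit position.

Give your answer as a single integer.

Answer: 9

Derivation:
Step 1: enter (1,8), '.' pass, move left to (1,7)
Step 2: enter (1,7), '.' pass, move left to (1,6)
Step 3: enter (1,6), '.' pass, move left to (1,5)
Step 4: enter (1,5), '.' pass, move left to (1,4)
Step 5: enter (1,4), '.' pass, move left to (1,3)
Step 6: enter (1,3), '.' pass, move left to (1,2)
Step 7: enter (1,2), '.' pass, move left to (1,1)
Step 8: enter (1,1), '.' pass, move left to (1,0)
Step 9: enter (1,0), '.' pass, move left to (1,-1)
Step 10: at (1,-1) — EXIT via left edge, pos 1
Path length (cell visits): 9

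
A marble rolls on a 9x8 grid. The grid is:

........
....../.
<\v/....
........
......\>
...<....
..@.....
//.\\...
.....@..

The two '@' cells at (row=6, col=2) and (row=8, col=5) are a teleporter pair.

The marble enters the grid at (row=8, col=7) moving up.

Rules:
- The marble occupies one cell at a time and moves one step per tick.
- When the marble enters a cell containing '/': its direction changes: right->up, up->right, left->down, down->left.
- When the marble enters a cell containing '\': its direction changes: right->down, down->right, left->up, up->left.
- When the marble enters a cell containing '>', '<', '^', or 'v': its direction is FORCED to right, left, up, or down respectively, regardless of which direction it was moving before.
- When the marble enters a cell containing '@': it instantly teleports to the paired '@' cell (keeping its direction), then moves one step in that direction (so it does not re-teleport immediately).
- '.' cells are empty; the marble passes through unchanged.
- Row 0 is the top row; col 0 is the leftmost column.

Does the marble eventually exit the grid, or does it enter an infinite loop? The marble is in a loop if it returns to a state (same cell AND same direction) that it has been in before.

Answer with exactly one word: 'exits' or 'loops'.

Step 1: enter (8,7), '.' pass, move up to (7,7)
Step 2: enter (7,7), '.' pass, move up to (6,7)
Step 3: enter (6,7), '.' pass, move up to (5,7)
Step 4: enter (5,7), '.' pass, move up to (4,7)
Step 5: enter (4,7), '>' forces up->right, move right to (4,8)
Step 6: at (4,8) — EXIT via right edge, pos 4

Answer: exits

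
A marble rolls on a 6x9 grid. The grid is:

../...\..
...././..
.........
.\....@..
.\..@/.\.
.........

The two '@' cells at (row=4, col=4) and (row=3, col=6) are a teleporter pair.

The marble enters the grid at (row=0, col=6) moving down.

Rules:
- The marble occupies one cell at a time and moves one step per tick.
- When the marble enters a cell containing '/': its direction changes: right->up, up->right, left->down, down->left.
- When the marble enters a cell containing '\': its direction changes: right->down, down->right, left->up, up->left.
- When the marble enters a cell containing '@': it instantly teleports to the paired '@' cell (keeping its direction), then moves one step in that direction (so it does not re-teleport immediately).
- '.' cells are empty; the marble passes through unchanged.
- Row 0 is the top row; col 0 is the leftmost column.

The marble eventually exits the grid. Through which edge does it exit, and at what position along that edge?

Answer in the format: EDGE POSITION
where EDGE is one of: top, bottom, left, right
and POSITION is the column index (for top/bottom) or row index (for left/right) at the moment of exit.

Step 1: enter (0,6), '\' deflects down->right, move right to (0,7)
Step 2: enter (0,7), '.' pass, move right to (0,8)
Step 3: enter (0,8), '.' pass, move right to (0,9)
Step 4: at (0,9) — EXIT via right edge, pos 0

Answer: right 0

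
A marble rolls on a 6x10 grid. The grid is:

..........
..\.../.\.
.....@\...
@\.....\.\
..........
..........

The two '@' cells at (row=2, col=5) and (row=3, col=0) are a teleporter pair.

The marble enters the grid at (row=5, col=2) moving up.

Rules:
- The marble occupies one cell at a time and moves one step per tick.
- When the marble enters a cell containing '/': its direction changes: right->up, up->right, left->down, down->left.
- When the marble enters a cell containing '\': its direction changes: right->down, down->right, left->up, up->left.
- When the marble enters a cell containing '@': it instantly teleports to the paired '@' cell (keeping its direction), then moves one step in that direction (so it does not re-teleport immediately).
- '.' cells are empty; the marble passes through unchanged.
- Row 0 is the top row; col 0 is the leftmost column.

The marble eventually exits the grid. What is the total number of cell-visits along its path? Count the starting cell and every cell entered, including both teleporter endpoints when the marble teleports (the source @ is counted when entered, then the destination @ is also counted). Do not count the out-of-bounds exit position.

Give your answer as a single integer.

Step 1: enter (5,2), '.' pass, move up to (4,2)
Step 2: enter (4,2), '.' pass, move up to (3,2)
Step 3: enter (3,2), '.' pass, move up to (2,2)
Step 4: enter (2,2), '.' pass, move up to (1,2)
Step 5: enter (1,2), '\' deflects up->left, move left to (1,1)
Step 6: enter (1,1), '.' pass, move left to (1,0)
Step 7: enter (1,0), '.' pass, move left to (1,-1)
Step 8: at (1,-1) — EXIT via left edge, pos 1
Path length (cell visits): 7

Answer: 7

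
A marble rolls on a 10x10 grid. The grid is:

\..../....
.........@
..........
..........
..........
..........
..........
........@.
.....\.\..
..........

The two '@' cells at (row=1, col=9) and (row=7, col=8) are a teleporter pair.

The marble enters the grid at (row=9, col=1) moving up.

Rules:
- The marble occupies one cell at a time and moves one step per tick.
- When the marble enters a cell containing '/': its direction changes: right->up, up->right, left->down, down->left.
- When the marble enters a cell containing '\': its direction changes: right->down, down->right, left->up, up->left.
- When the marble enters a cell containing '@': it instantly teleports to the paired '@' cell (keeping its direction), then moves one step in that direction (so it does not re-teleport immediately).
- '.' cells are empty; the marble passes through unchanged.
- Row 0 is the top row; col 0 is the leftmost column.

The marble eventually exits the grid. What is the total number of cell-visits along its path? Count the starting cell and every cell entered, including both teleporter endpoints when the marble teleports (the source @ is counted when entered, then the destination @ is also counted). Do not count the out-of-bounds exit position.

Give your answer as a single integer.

Step 1: enter (9,1), '.' pass, move up to (8,1)
Step 2: enter (8,1), '.' pass, move up to (7,1)
Step 3: enter (7,1), '.' pass, move up to (6,1)
Step 4: enter (6,1), '.' pass, move up to (5,1)
Step 5: enter (5,1), '.' pass, move up to (4,1)
Step 6: enter (4,1), '.' pass, move up to (3,1)
Step 7: enter (3,1), '.' pass, move up to (2,1)
Step 8: enter (2,1), '.' pass, move up to (1,1)
Step 9: enter (1,1), '.' pass, move up to (0,1)
Step 10: enter (0,1), '.' pass, move up to (-1,1)
Step 11: at (-1,1) — EXIT via top edge, pos 1
Path length (cell visits): 10

Answer: 10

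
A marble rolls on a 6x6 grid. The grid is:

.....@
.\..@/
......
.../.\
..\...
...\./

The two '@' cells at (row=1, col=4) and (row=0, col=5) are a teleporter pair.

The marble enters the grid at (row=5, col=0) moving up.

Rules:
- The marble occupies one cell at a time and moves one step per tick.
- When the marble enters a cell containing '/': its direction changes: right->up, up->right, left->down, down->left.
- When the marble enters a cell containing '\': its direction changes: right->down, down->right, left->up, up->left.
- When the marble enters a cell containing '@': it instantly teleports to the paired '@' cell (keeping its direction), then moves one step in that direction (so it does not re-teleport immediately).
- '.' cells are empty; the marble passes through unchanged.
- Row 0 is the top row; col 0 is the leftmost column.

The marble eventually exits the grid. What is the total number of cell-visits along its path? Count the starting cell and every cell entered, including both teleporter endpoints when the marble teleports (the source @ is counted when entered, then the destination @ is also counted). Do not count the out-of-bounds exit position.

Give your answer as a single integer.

Step 1: enter (5,0), '.' pass, move up to (4,0)
Step 2: enter (4,0), '.' pass, move up to (3,0)
Step 3: enter (3,0), '.' pass, move up to (2,0)
Step 4: enter (2,0), '.' pass, move up to (1,0)
Step 5: enter (1,0), '.' pass, move up to (0,0)
Step 6: enter (0,0), '.' pass, move up to (-1,0)
Step 7: at (-1,0) — EXIT via top edge, pos 0
Path length (cell visits): 6

Answer: 6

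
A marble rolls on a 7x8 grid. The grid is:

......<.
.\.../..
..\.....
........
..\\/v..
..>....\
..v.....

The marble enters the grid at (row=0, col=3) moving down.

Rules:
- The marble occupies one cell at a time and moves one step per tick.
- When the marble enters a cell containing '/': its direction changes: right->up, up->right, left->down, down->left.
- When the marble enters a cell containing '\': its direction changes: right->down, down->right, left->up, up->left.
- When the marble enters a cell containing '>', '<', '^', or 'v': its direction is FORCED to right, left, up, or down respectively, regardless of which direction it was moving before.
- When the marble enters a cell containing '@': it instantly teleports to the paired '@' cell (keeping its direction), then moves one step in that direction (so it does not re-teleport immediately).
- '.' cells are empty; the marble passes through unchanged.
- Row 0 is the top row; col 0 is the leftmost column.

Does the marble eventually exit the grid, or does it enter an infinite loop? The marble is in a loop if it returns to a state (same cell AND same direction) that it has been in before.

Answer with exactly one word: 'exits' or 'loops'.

Step 1: enter (0,3), '.' pass, move down to (1,3)
Step 2: enter (1,3), '.' pass, move down to (2,3)
Step 3: enter (2,3), '.' pass, move down to (3,3)
Step 4: enter (3,3), '.' pass, move down to (4,3)
Step 5: enter (4,3), '\' deflects down->right, move right to (4,4)
Step 6: enter (4,4), '/' deflects right->up, move up to (3,4)
Step 7: enter (3,4), '.' pass, move up to (2,4)
Step 8: enter (2,4), '.' pass, move up to (1,4)
Step 9: enter (1,4), '.' pass, move up to (0,4)
Step 10: enter (0,4), '.' pass, move up to (-1,4)
Step 11: at (-1,4) — EXIT via top edge, pos 4

Answer: exits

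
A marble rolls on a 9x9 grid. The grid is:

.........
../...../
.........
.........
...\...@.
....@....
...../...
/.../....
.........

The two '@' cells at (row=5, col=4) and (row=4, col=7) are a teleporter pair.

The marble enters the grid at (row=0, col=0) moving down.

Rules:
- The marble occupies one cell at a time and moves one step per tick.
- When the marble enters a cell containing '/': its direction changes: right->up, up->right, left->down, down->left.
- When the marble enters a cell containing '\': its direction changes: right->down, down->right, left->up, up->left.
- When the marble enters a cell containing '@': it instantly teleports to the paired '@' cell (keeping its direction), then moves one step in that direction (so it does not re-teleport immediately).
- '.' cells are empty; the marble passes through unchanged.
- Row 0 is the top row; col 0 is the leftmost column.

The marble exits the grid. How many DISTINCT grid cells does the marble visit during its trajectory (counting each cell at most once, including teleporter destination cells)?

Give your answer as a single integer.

Step 1: enter (0,0), '.' pass, move down to (1,0)
Step 2: enter (1,0), '.' pass, move down to (2,0)
Step 3: enter (2,0), '.' pass, move down to (3,0)
Step 4: enter (3,0), '.' pass, move down to (4,0)
Step 5: enter (4,0), '.' pass, move down to (5,0)
Step 6: enter (5,0), '.' pass, move down to (6,0)
Step 7: enter (6,0), '.' pass, move down to (7,0)
Step 8: enter (7,0), '/' deflects down->left, move left to (7,-1)
Step 9: at (7,-1) — EXIT via left edge, pos 7
Distinct cells visited: 8 (path length 8)

Answer: 8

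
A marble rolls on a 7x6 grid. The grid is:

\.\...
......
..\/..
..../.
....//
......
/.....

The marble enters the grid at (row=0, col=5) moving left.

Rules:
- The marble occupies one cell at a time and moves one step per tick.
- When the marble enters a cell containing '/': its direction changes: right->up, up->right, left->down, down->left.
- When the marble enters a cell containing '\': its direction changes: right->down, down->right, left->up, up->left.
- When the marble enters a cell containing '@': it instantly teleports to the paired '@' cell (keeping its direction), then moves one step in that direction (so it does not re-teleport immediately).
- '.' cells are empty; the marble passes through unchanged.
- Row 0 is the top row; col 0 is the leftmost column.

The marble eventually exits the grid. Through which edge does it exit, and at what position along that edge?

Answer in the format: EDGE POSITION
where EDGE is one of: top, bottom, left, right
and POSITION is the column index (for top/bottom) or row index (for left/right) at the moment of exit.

Answer: top 2

Derivation:
Step 1: enter (0,5), '.' pass, move left to (0,4)
Step 2: enter (0,4), '.' pass, move left to (0,3)
Step 3: enter (0,3), '.' pass, move left to (0,2)
Step 4: enter (0,2), '\' deflects left->up, move up to (-1,2)
Step 5: at (-1,2) — EXIT via top edge, pos 2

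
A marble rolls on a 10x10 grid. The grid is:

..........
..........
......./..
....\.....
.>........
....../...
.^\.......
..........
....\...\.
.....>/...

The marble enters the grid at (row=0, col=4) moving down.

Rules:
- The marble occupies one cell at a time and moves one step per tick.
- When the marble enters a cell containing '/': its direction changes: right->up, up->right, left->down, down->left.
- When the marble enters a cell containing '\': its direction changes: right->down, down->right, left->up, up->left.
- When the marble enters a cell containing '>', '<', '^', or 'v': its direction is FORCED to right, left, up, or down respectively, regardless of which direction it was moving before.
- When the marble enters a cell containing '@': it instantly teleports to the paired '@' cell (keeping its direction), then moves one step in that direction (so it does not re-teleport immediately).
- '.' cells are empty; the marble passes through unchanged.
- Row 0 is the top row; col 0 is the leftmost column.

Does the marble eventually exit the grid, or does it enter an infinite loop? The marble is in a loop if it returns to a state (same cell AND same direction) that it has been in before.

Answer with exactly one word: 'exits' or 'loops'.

Answer: exits

Derivation:
Step 1: enter (0,4), '.' pass, move down to (1,4)
Step 2: enter (1,4), '.' pass, move down to (2,4)
Step 3: enter (2,4), '.' pass, move down to (3,4)
Step 4: enter (3,4), '\' deflects down->right, move right to (3,5)
Step 5: enter (3,5), '.' pass, move right to (3,6)
Step 6: enter (3,6), '.' pass, move right to (3,7)
Step 7: enter (3,7), '.' pass, move right to (3,8)
Step 8: enter (3,8), '.' pass, move right to (3,9)
Step 9: enter (3,9), '.' pass, move right to (3,10)
Step 10: at (3,10) — EXIT via right edge, pos 3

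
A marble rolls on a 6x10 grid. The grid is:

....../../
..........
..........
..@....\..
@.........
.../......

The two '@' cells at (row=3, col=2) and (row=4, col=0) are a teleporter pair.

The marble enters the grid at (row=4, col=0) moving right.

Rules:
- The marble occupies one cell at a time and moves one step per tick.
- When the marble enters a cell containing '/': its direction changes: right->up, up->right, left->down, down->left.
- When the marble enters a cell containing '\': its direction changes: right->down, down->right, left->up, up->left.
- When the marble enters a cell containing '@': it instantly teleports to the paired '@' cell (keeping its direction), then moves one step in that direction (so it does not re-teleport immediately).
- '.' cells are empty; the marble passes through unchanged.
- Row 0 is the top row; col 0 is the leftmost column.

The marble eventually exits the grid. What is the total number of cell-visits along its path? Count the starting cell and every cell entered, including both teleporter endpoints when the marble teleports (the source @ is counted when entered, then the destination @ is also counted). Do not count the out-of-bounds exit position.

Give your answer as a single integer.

Step 1: enter (4,0), '@' teleport (4,0)->(3,2), also enter (3,2), move right to (3,3)
Step 2: enter (3,3), '.' pass, move right to (3,4)
Step 3: enter (3,4), '.' pass, move right to (3,5)
Step 4: enter (3,5), '.' pass, move right to (3,6)
Step 5: enter (3,6), '.' pass, move right to (3,7)
Step 6: enter (3,7), '\' deflects right->down, move down to (4,7)
Step 7: enter (4,7), '.' pass, move down to (5,7)
Step 8: enter (5,7), '.' pass, move down to (6,7)
Step 9: at (6,7) — EXIT via bottom edge, pos 7
Path length (cell visits): 9

Answer: 9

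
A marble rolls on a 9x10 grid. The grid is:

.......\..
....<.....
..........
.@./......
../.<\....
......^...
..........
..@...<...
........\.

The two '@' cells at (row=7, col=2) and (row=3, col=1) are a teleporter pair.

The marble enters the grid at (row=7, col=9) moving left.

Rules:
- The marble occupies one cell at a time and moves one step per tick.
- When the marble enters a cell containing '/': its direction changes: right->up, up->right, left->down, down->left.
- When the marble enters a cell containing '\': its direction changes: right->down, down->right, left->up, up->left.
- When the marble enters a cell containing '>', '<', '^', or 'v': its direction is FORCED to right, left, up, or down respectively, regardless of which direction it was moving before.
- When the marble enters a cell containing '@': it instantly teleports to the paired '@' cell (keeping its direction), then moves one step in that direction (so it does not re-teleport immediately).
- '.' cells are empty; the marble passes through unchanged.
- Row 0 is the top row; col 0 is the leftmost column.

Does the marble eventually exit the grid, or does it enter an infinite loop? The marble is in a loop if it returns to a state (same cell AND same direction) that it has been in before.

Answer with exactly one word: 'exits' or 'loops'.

Step 1: enter (7,9), '.' pass, move left to (7,8)
Step 2: enter (7,8), '.' pass, move left to (7,7)
Step 3: enter (7,7), '.' pass, move left to (7,6)
Step 4: enter (7,6), '<' forces left->left, move left to (7,5)
Step 5: enter (7,5), '.' pass, move left to (7,4)
Step 6: enter (7,4), '.' pass, move left to (7,3)
Step 7: enter (7,3), '.' pass, move left to (7,2)
Step 8: enter (7,2), '@' teleport (7,2)->(3,1), also enter (3,1), move left to (3,0)
Step 9: enter (3,0), '.' pass, move left to (3,-1)
Step 10: at (3,-1) — EXIT via left edge, pos 3

Answer: exits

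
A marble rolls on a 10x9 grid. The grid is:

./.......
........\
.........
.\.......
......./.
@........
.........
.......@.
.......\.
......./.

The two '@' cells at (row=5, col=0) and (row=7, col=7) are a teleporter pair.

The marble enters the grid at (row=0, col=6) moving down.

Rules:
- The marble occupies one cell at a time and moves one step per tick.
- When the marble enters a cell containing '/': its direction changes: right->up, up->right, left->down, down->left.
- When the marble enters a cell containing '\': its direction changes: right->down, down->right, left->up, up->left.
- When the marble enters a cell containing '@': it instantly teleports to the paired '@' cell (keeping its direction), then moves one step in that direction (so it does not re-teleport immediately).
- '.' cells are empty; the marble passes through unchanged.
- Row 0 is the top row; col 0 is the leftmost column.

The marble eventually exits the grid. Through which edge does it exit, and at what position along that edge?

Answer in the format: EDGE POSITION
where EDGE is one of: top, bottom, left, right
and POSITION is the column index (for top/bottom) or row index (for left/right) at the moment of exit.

Answer: bottom 6

Derivation:
Step 1: enter (0,6), '.' pass, move down to (1,6)
Step 2: enter (1,6), '.' pass, move down to (2,6)
Step 3: enter (2,6), '.' pass, move down to (3,6)
Step 4: enter (3,6), '.' pass, move down to (4,6)
Step 5: enter (4,6), '.' pass, move down to (5,6)
Step 6: enter (5,6), '.' pass, move down to (6,6)
Step 7: enter (6,6), '.' pass, move down to (7,6)
Step 8: enter (7,6), '.' pass, move down to (8,6)
Step 9: enter (8,6), '.' pass, move down to (9,6)
Step 10: enter (9,6), '.' pass, move down to (10,6)
Step 11: at (10,6) — EXIT via bottom edge, pos 6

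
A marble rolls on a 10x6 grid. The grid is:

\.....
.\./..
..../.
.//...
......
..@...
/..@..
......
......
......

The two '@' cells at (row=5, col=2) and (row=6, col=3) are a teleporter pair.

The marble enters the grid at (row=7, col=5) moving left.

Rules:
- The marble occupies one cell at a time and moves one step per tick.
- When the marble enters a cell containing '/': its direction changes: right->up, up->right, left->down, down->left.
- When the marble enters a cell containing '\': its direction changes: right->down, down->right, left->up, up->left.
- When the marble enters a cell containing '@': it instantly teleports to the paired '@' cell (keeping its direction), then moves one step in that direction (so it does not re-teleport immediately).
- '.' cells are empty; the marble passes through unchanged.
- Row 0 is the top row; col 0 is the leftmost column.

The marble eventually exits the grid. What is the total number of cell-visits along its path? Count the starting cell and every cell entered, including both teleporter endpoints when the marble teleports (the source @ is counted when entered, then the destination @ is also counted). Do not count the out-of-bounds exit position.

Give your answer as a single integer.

Step 1: enter (7,5), '.' pass, move left to (7,4)
Step 2: enter (7,4), '.' pass, move left to (7,3)
Step 3: enter (7,3), '.' pass, move left to (7,2)
Step 4: enter (7,2), '.' pass, move left to (7,1)
Step 5: enter (7,1), '.' pass, move left to (7,0)
Step 6: enter (7,0), '.' pass, move left to (7,-1)
Step 7: at (7,-1) — EXIT via left edge, pos 7
Path length (cell visits): 6

Answer: 6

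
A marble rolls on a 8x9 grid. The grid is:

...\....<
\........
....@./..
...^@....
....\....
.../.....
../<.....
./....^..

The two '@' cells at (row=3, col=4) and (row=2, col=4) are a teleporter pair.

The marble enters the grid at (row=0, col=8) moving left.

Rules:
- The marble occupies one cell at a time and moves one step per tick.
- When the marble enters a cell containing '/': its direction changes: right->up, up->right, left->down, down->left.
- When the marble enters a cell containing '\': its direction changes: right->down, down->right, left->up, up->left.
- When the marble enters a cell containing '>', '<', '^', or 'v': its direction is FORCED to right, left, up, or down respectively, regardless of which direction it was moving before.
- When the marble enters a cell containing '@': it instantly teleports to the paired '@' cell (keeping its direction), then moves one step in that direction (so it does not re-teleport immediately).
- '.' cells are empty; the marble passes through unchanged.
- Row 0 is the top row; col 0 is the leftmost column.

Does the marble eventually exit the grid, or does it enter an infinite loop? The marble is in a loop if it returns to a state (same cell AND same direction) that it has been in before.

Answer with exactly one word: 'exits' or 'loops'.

Step 1: enter (0,8), '<' forces left->left, move left to (0,7)
Step 2: enter (0,7), '.' pass, move left to (0,6)
Step 3: enter (0,6), '.' pass, move left to (0,5)
Step 4: enter (0,5), '.' pass, move left to (0,4)
Step 5: enter (0,4), '.' pass, move left to (0,3)
Step 6: enter (0,3), '\' deflects left->up, move up to (-1,3)
Step 7: at (-1,3) — EXIT via top edge, pos 3

Answer: exits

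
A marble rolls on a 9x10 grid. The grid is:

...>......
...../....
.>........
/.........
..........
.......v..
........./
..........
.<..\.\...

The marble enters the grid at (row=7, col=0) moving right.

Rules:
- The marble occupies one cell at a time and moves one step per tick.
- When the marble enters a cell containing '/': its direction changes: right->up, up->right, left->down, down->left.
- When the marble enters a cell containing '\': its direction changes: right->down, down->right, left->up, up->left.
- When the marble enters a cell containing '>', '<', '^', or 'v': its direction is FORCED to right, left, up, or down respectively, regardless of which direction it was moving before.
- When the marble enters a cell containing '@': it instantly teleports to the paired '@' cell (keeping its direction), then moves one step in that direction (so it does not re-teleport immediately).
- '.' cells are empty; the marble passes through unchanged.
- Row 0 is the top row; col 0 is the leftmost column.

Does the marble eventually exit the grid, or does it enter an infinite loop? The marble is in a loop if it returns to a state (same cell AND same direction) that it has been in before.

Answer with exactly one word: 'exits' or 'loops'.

Answer: exits

Derivation:
Step 1: enter (7,0), '.' pass, move right to (7,1)
Step 2: enter (7,1), '.' pass, move right to (7,2)
Step 3: enter (7,2), '.' pass, move right to (7,3)
Step 4: enter (7,3), '.' pass, move right to (7,4)
Step 5: enter (7,4), '.' pass, move right to (7,5)
Step 6: enter (7,5), '.' pass, move right to (7,6)
Step 7: enter (7,6), '.' pass, move right to (7,7)
Step 8: enter (7,7), '.' pass, move right to (7,8)
Step 9: enter (7,8), '.' pass, move right to (7,9)
Step 10: enter (7,9), '.' pass, move right to (7,10)
Step 11: at (7,10) — EXIT via right edge, pos 7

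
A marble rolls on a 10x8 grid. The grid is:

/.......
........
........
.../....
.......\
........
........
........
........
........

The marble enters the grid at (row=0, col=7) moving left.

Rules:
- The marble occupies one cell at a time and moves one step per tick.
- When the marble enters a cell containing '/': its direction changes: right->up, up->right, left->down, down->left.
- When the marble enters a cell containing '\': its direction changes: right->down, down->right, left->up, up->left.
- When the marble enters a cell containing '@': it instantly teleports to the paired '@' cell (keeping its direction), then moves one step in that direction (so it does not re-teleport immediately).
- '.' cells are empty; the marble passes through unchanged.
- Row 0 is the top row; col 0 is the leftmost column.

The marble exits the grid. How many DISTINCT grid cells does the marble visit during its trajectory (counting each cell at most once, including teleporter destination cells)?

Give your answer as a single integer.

Step 1: enter (0,7), '.' pass, move left to (0,6)
Step 2: enter (0,6), '.' pass, move left to (0,5)
Step 3: enter (0,5), '.' pass, move left to (0,4)
Step 4: enter (0,4), '.' pass, move left to (0,3)
Step 5: enter (0,3), '.' pass, move left to (0,2)
Step 6: enter (0,2), '.' pass, move left to (0,1)
Step 7: enter (0,1), '.' pass, move left to (0,0)
Step 8: enter (0,0), '/' deflects left->down, move down to (1,0)
Step 9: enter (1,0), '.' pass, move down to (2,0)
Step 10: enter (2,0), '.' pass, move down to (3,0)
Step 11: enter (3,0), '.' pass, move down to (4,0)
Step 12: enter (4,0), '.' pass, move down to (5,0)
Step 13: enter (5,0), '.' pass, move down to (6,0)
Step 14: enter (6,0), '.' pass, move down to (7,0)
Step 15: enter (7,0), '.' pass, move down to (8,0)
Step 16: enter (8,0), '.' pass, move down to (9,0)
Step 17: enter (9,0), '.' pass, move down to (10,0)
Step 18: at (10,0) — EXIT via bottom edge, pos 0
Distinct cells visited: 17 (path length 17)

Answer: 17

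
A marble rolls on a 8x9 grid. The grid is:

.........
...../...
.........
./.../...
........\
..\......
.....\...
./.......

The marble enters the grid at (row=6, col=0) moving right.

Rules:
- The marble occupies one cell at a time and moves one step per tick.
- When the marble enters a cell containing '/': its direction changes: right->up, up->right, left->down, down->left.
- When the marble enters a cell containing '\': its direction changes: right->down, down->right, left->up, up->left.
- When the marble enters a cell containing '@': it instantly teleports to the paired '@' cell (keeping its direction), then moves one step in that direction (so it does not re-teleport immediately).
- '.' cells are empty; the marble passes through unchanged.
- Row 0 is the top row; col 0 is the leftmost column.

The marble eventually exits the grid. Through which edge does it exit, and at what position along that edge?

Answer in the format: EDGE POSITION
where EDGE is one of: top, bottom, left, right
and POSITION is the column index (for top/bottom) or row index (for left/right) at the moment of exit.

Answer: bottom 5

Derivation:
Step 1: enter (6,0), '.' pass, move right to (6,1)
Step 2: enter (6,1), '.' pass, move right to (6,2)
Step 3: enter (6,2), '.' pass, move right to (6,3)
Step 4: enter (6,3), '.' pass, move right to (6,4)
Step 5: enter (6,4), '.' pass, move right to (6,5)
Step 6: enter (6,5), '\' deflects right->down, move down to (7,5)
Step 7: enter (7,5), '.' pass, move down to (8,5)
Step 8: at (8,5) — EXIT via bottom edge, pos 5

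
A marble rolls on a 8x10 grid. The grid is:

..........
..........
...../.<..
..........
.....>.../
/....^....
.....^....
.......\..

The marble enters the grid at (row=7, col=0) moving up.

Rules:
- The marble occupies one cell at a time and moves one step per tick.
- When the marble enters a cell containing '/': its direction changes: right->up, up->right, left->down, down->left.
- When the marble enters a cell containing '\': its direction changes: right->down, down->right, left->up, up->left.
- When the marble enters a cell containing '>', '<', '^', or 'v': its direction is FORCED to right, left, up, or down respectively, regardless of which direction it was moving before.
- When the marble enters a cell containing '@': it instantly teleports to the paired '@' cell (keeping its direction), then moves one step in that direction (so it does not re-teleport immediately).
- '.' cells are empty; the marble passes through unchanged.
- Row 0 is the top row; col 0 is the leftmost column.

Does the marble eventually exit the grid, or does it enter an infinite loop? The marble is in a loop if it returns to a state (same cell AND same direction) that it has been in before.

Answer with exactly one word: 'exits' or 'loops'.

Answer: exits

Derivation:
Step 1: enter (7,0), '.' pass, move up to (6,0)
Step 2: enter (6,0), '.' pass, move up to (5,0)
Step 3: enter (5,0), '/' deflects up->right, move right to (5,1)
Step 4: enter (5,1), '.' pass, move right to (5,2)
Step 5: enter (5,2), '.' pass, move right to (5,3)
Step 6: enter (5,3), '.' pass, move right to (5,4)
Step 7: enter (5,4), '.' pass, move right to (5,5)
Step 8: enter (5,5), '^' forces right->up, move up to (4,5)
Step 9: enter (4,5), '>' forces up->right, move right to (4,6)
Step 10: enter (4,6), '.' pass, move right to (4,7)
Step 11: enter (4,7), '.' pass, move right to (4,8)
Step 12: enter (4,8), '.' pass, move right to (4,9)
Step 13: enter (4,9), '/' deflects right->up, move up to (3,9)
Step 14: enter (3,9), '.' pass, move up to (2,9)
Step 15: enter (2,9), '.' pass, move up to (1,9)
Step 16: enter (1,9), '.' pass, move up to (0,9)
Step 17: enter (0,9), '.' pass, move up to (-1,9)
Step 18: at (-1,9) — EXIT via top edge, pos 9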